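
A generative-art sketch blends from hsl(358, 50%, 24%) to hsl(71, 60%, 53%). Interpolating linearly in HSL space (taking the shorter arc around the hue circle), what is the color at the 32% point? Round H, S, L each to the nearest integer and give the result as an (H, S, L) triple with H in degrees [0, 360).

Hue: 71 − 358 = -287°, but |-287| > 180 so the shorter arc goes the other way: Δh = -287 + 360 = 73°.
H = 358 + 0.32 × (73) = 381.36 → 381 → 381 mod 360 = 21°
S = 50 + 0.32 × (60 − 50) = 53.2 → 53%
L = 24 + 0.32 × (53 − 24) = 33.28 → 33%

(21, 53, 33)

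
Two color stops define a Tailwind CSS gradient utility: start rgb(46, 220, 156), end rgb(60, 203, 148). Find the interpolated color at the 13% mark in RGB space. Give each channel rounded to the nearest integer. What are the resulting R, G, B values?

13% corresponds to t = 0.13.
R = 46 + 0.13 × (60 − 46) = 46 + 0.13 × 14 = 47.82 → 48
G = 220 + 0.13 × (203 − 220) = 220 + 0.13 × -17 = 217.79 → 218
B = 156 + 0.13 × (148 − 156) = 156 + 0.13 × -8 = 154.96 → 155
So the blended color is (48, 218, 155), about #30da9b.

(48, 218, 155)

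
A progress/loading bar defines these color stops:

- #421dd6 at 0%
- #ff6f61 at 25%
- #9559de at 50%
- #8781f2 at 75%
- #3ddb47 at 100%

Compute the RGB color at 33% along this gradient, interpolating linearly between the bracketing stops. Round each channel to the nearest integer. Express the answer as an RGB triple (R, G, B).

(221, 104, 137)

33% lies between the 25% and 50% stops, so the local fraction is t = (33 − 25)/(50 − 25) = 8/25 ≈ 0.32.
#ff6f61 → (255, 111, 97); #9559de → (149, 89, 222).
R = 255 + 0.32 × (149 − 255) = 221.08 → 221
G = 111 + 0.32 × (89 − 111) = 103.96 → 104
B = 97 + 0.32 × (222 − 97) = 137 → 137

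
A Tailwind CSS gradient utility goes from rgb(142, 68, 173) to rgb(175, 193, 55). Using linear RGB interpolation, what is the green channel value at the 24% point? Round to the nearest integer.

G = 68 + 0.24 × (193 − 68) = 98 → 98

98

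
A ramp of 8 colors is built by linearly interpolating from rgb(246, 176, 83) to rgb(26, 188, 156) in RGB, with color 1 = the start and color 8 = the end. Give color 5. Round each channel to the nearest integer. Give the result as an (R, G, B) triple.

(120, 183, 125)

With 8 swatches and endpoints inclusive, swatch 5 sits at t = (5 − 1)/(8 − 1) = 4/7 ≈ 0.5714.
R = 246 + 0.5714 × (26 − 246) = 120.292 → 120
G = 176 + 0.5714 × (188 − 176) = 182.857 → 183
B = 83 + 0.5714 × (156 − 83) = 124.712 → 125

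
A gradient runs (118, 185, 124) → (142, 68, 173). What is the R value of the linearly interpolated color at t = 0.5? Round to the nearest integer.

130

R = 118 + 0.5 × (142 − 118) = 130 → 130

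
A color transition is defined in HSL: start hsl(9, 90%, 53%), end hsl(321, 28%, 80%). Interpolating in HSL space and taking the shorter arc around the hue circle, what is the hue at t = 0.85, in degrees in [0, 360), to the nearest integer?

Hue: 321 − 9 = 312°, but |312| > 180 so the shorter arc goes the other way: Δh = 312 − 360 = -48°.
H = 9 + 0.85 × (-48) = -31.8 → -32 → -32 mod 360 = 328°

328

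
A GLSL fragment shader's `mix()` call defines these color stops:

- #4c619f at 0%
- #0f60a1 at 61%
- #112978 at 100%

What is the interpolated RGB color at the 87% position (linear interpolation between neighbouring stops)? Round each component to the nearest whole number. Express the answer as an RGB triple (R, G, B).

(16, 59, 134)

87% lies between the 61% and 100% stops, so the local fraction is t = (87 − 61)/(100 − 61) = 26/39 ≈ 0.6667.
#0f60a1 → (15, 96, 161); #112978 → (17, 41, 120).
R = 15 + 0.6667 × (17 − 15) = 16.333 → 16
G = 96 + 0.6667 × (41 − 96) = 59.332 → 59
B = 161 + 0.6667 × (120 − 161) = 133.665 → 134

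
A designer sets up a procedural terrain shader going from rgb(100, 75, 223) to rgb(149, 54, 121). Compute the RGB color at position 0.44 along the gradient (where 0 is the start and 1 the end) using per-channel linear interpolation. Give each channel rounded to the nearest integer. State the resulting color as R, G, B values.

(122, 66, 178)

R = 100 + 0.44 × (149 − 100) = 100 + 0.44 × 49 = 121.56 → 122
G = 75 + 0.44 × (54 − 75) = 75 + 0.44 × -21 = 65.76 → 66
B = 223 + 0.44 × (121 − 223) = 223 + 0.44 × -102 = 178.12 → 178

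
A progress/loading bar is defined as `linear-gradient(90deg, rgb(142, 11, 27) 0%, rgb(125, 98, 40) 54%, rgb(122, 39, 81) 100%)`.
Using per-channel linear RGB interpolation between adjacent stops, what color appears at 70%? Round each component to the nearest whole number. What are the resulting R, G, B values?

(124, 77, 54)

70% lies between the 54% and 100% stops, so the local fraction is t = (70 − 54)/(100 − 54) = 16/46 ≈ 0.3478.
R = 125 + 0.3478 × (122 − 125) = 123.957 → 124
G = 98 + 0.3478 × (39 − 98) = 77.48 → 77
B = 40 + 0.3478 × (81 − 40) = 54.26 → 54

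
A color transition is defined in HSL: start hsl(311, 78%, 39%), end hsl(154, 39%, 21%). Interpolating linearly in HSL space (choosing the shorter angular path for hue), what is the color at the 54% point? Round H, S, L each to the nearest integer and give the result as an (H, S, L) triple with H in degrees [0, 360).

(226, 57, 29)

Hue arc: Δh = 154 − 311 = -157° (|Δh| ≤ 180, already the shorter path).
H = 311 + 0.54 × (-157) = 226.22 → 226°
S = 78 + 0.54 × (39 − 78) = 56.94 → 57%
L = 39 + 0.54 × (21 − 39) = 29.28 → 29%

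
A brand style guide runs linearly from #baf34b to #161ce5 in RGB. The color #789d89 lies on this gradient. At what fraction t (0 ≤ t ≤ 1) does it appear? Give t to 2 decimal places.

Invert the lerp on the G channel (largest span, 215): t = (157 − 243) / (28 − 243) = -86/-215 = 0.4.
Check on R: (120 − 186)/(22 − 186) = 0.4024 ✓

0.40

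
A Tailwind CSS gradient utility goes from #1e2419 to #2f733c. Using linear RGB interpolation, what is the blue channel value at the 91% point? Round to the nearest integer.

B₁ = 25 (from #1e2419), B₂ = 60 (from #2f733c).
B = 25 + 0.91 × (60 − 25) = 56.85 → 57

57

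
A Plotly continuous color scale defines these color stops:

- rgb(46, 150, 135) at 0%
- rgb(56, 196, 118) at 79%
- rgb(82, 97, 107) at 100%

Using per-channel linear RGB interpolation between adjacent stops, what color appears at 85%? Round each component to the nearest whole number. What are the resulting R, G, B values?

(63, 168, 115)

85% lies between the 79% and 100% stops, so the local fraction is t = (85 − 79)/(100 − 79) = 6/21 ≈ 0.2857.
R = 56 + 0.2857 × (82 − 56) = 63.428 → 63
G = 196 + 0.2857 × (97 − 196) = 167.716 → 168
B = 118 + 0.2857 × (107 − 118) = 114.857 → 115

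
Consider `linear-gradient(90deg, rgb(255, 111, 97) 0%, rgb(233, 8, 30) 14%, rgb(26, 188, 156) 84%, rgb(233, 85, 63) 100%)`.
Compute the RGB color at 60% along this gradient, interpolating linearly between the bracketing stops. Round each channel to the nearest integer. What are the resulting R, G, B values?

(97, 126, 113)

60% lies between the 14% and 84% stops, so the local fraction is t = (60 − 14)/(84 − 14) = 46/70 ≈ 0.6571.
R = 233 + 0.6571 × (26 − 233) = 96.98 → 97
G = 8 + 0.6571 × (188 − 8) = 126.278 → 126
B = 30 + 0.6571 × (156 − 30) = 112.795 → 113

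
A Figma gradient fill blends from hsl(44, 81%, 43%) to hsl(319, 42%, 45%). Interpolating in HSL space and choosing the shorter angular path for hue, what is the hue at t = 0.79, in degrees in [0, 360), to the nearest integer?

Hue: 319 − 44 = 275°, but |275| > 180 so the shorter arc goes the other way: Δh = 275 − 360 = -85°.
H = 44 + 0.79 × (-85) = -23.15 → -23 → -23 mod 360 = 337°

337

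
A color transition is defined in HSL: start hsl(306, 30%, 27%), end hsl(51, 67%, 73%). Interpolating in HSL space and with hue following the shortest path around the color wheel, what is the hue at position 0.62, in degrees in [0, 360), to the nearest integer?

11

Hue: 51 − 306 = -255°, but |-255| > 180 so the shorter arc goes the other way: Δh = -255 + 360 = 105°.
H = 306 + 0.62 × (105) = 371.1 → 371 → 371 mod 360 = 11°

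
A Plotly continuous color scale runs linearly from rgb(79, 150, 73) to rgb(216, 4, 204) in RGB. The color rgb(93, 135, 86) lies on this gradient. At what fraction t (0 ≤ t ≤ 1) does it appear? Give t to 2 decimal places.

Invert the lerp on the G channel (largest span, 146): t = (135 − 150) / (4 − 150) = -15/-146 = 0.10274.
Check on R: (93 − 79)/(216 − 79) = 0.1022 ✓

0.10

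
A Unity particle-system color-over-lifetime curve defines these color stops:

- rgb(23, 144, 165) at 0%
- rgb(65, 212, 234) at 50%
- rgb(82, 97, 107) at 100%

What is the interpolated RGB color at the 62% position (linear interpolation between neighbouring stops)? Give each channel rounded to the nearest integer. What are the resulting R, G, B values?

62% lies between the 50% and 100% stops, so the local fraction is t = (62 − 50)/(100 − 50) = 12/50 ≈ 0.24.
R = 65 + 0.24 × (82 − 65) = 69.08 → 69
G = 212 + 0.24 × (97 − 212) = 184.4 → 184
B = 234 + 0.24 × (107 − 234) = 203.52 → 204

(69, 184, 204)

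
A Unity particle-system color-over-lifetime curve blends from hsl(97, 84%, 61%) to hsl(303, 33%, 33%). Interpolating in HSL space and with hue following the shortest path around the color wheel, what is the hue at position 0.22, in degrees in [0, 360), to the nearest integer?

63

Hue: 303 − 97 = 206°, but |206| > 180 so the shorter arc goes the other way: Δh = 206 − 360 = -154°.
H = 97 + 0.22 × (-154) = 63.12 → 63°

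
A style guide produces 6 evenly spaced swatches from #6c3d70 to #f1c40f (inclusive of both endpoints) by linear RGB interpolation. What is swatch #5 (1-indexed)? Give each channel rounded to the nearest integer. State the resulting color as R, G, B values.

With 6 swatches and endpoints inclusive, swatch 5 sits at t = (5 − 1)/(6 − 1) = 4/5 ≈ 0.8.
#6c3d70 → (108, 61, 112); #f1c40f → (241, 196, 15).
R = 108 + 0.8 × (241 − 108) = 214.4 → 214
G = 61 + 0.8 × (196 − 61) = 169 → 169
B = 112 + 0.8 × (15 − 112) = 34.4 → 34

(214, 169, 34)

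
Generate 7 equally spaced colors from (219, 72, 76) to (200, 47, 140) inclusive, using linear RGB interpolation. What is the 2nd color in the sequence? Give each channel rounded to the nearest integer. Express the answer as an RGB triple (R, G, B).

(216, 68, 87)

With 7 swatches and endpoints inclusive, swatch 2 sits at t = (2 − 1)/(7 − 1) = 1/6 ≈ 0.1667.
R = 219 + 0.1667 × (200 − 219) = 215.833 → 216
G = 72 + 0.1667 × (47 − 72) = 67.832 → 68
B = 76 + 0.1667 × (140 − 76) = 86.669 → 87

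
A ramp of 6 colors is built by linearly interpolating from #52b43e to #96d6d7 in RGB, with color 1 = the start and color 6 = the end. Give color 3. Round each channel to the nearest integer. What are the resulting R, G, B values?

With 6 swatches and endpoints inclusive, swatch 3 sits at t = (3 − 1)/(6 − 1) = 2/5 ≈ 0.4.
#52b43e → (82, 180, 62); #96d6d7 → (150, 214, 215).
R = 82 + 0.4 × (150 − 82) = 109.2 → 109
G = 180 + 0.4 × (214 − 180) = 193.6 → 194
B = 62 + 0.4 × (215 − 62) = 123.2 → 123

(109, 194, 123)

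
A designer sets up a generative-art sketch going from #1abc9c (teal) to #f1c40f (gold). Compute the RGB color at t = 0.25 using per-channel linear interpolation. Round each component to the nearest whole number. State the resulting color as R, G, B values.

#1abc9c → (26, 188, 156); #f1c40f → (241, 196, 15).
R = 26 + 0.25 × (241 − 26) = 26 + 0.25 × 215 = 79.75 → 80
G = 188 + 0.25 × (196 − 188) = 188 + 0.25 × 8 = 190 → 190
B = 156 + 0.25 × (15 − 156) = 156 + 0.25 × -141 = 120.75 → 121

(80, 190, 121)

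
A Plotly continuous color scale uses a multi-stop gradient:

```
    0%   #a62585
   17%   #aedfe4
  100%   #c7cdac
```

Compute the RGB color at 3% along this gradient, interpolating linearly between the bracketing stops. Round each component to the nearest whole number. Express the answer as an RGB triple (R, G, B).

3% lies between the 0% and 17% stops, so the local fraction is t = (3 − 0)/(17 − 0) = 3/17 ≈ 0.1765.
#a62585 → (166, 37, 133); #aedfe4 → (174, 223, 228).
R = 166 + 0.1765 × (174 − 166) = 167.412 → 167
G = 37 + 0.1765 × (223 − 37) = 69.829 → 70
B = 133 + 0.1765 × (228 − 133) = 149.767 → 150

(167, 70, 150)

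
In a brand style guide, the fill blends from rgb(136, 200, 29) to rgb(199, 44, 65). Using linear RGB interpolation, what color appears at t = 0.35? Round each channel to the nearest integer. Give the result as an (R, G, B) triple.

(158, 145, 42)

R = 136 + 0.35 × (199 − 136) = 136 + 0.35 × 63 = 158.05 → 158
G = 200 + 0.35 × (44 − 200) = 200 + 0.35 × -156 = 145.4 → 145
B = 29 + 0.35 × (65 − 29) = 29 + 0.35 × 36 = 41.6 → 42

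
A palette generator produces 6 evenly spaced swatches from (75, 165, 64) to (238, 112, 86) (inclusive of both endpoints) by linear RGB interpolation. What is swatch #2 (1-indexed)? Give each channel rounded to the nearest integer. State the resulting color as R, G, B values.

(108, 154, 68)

With 6 swatches and endpoints inclusive, swatch 2 sits at t = (2 − 1)/(6 − 1) = 1/5 ≈ 0.2.
R = 75 + 0.2 × (238 − 75) = 107.6 → 108
G = 165 + 0.2 × (112 − 165) = 154.4 → 154
B = 64 + 0.2 × (86 − 64) = 68.4 → 68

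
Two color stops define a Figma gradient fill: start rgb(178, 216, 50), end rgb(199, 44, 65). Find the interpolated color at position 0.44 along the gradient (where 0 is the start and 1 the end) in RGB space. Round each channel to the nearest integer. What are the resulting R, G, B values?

R = 178 + 0.44 × (199 − 178) = 178 + 0.44 × 21 = 187.24 → 187
G = 216 + 0.44 × (44 − 216) = 216 + 0.44 × -172 = 140.32 → 140
B = 50 + 0.44 × (65 − 50) = 50 + 0.44 × 15 = 56.6 → 57

(187, 140, 57)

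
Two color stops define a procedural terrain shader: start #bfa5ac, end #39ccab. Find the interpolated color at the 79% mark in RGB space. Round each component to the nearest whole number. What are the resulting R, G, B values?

(85, 196, 171)

#bfa5ac → (191, 165, 172); #39ccab → (57, 204, 171).
79% corresponds to t = 0.79.
R = 191 + 0.79 × (57 − 191) = 191 + 0.79 × -134 = 85.14 → 85
G = 165 + 0.79 × (204 − 165) = 165 + 0.79 × 39 = 195.81 → 196
B = 172 + 0.79 × (171 − 172) = 172 + 0.79 × -1 = 171.21 → 171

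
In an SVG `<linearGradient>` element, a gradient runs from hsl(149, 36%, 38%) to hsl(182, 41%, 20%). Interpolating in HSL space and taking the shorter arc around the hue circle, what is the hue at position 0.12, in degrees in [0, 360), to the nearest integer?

153

Hue arc: Δh = 182 − 149 = 33° (|Δh| ≤ 180, already the shorter path).
H = 149 + 0.12 × (33) = 152.96 → 153°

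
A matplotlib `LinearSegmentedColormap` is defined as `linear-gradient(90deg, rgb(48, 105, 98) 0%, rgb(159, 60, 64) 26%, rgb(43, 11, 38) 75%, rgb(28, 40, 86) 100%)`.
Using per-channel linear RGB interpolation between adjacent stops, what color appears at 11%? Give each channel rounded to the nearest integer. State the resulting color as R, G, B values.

(95, 86, 84)

11% lies between the 0% and 26% stops, so the local fraction is t = (11 − 0)/(26 − 0) = 11/26 ≈ 0.4231.
R = 48 + 0.4231 × (159 − 48) = 94.964 → 95
G = 105 + 0.4231 × (60 − 105) = 85.96 → 86
B = 98 + 0.4231 × (64 − 98) = 83.615 → 84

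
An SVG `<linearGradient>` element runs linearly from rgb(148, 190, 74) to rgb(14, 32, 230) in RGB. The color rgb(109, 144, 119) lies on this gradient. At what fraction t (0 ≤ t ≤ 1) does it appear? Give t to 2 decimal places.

0.29

Invert the lerp on the G channel (largest span, 158): t = (144 − 190) / (32 − 190) = -46/-158 = 0.29114.
Check on R: (109 − 148)/(14 − 148) = 0.291 ✓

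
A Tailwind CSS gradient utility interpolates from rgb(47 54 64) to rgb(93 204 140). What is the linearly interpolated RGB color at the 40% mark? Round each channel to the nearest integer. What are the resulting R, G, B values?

40% corresponds to t = 0.4.
R = 47 + 0.4 × (93 − 47) = 47 + 0.4 × 46 = 65.4 → 65
G = 54 + 0.4 × (204 − 54) = 54 + 0.4 × 150 = 114 → 114
B = 64 + 0.4 × (140 − 64) = 64 + 0.4 × 76 = 94.4 → 94
So the blended color is (65, 114, 94), about #41725e.

(65, 114, 94)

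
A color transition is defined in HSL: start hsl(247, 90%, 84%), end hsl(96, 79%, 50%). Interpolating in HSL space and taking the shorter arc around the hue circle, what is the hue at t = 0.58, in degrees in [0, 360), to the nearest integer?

159

Hue arc: Δh = 96 − 247 = -151° (|Δh| ≤ 180, already the shorter path).
H = 247 + 0.58 × (-151) = 159.42 → 159°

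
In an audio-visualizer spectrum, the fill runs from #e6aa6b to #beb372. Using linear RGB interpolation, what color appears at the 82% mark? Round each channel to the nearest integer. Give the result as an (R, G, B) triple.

#e6aa6b → (230, 170, 107); #beb372 → (190, 179, 114).
82% corresponds to t = 0.82.
R = 230 + 0.82 × (190 − 230) = 230 + 0.82 × -40 = 197.2 → 197
G = 170 + 0.82 × (179 − 170) = 170 + 0.82 × 9 = 177.38 → 177
B = 107 + 0.82 × (114 − 107) = 107 + 0.82 × 7 = 112.74 → 113
So the blended color is (197, 177, 113), about #c5b171.

(197, 177, 113)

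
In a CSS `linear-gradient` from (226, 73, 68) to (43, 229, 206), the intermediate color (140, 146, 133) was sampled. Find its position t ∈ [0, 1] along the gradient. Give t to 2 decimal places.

0.47

Invert the lerp on the R channel (largest span, 183): t = (140 − 226) / (43 − 226) = -86/-183 = 0.46995.
Check on G: (146 − 73)/(229 − 73) = 0.4679 ✓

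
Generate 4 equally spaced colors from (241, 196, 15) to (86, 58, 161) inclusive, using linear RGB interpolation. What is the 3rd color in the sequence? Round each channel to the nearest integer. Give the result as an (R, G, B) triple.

With 4 swatches and endpoints inclusive, swatch 3 sits at t = (3 − 1)/(4 − 1) = 2/3 ≈ 0.6667.
R = 241 + 0.6667 × (86 − 241) = 137.661 → 138
G = 196 + 0.6667 × (58 − 196) = 103.995 → 104
B = 15 + 0.6667 × (161 − 15) = 112.338 → 112

(138, 104, 112)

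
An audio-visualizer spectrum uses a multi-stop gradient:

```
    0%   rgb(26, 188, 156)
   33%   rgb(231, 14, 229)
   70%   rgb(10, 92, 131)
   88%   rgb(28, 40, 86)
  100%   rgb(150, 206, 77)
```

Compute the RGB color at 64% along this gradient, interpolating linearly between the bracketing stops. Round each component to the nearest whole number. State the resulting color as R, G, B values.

(46, 79, 147)

64% lies between the 33% and 70% stops, so the local fraction is t = (64 − 33)/(70 − 33) = 31/37 ≈ 0.8378.
R = 231 + 0.8378 × (10 − 231) = 45.846 → 46
G = 14 + 0.8378 × (92 − 14) = 79.348 → 79
B = 229 + 0.8378 × (131 − 229) = 146.896 → 147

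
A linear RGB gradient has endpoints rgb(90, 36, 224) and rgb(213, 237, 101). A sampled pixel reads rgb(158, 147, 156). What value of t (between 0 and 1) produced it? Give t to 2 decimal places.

Invert the lerp on the G channel (largest span, 201): t = (147 − 36) / (237 − 36) = 111/201 = 0.55224.
Check on R: (158 − 90)/(213 − 90) = 0.5528 ✓

0.55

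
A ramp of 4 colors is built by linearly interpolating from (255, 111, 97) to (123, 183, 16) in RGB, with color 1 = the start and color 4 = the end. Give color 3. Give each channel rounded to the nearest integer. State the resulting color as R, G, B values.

(167, 159, 43)

With 4 swatches and endpoints inclusive, swatch 3 sits at t = (3 − 1)/(4 − 1) = 2/3 ≈ 0.6667.
R = 255 + 0.6667 × (123 − 255) = 166.996 → 167
G = 111 + 0.6667 × (183 − 111) = 159.002 → 159
B = 97 + 0.6667 × (16 − 97) = 42.997 → 43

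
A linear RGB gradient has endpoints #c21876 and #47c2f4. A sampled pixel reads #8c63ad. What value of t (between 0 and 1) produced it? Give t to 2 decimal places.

0.44

Invert the lerp on the G channel (largest span, 170): t = (99 − 24) / (194 − 24) = 75/170 = 0.44118.
Check on R: (140 − 194)/(71 − 194) = 0.439 ✓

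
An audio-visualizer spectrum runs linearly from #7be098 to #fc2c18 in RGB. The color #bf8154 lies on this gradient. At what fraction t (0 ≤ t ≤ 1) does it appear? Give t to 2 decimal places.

Invert the lerp on the G channel (largest span, 180): t = (129 − 224) / (44 − 224) = -95/-180 = 0.52778.
Check on R: (191 − 123)/(252 − 123) = 0.5271 ✓

0.53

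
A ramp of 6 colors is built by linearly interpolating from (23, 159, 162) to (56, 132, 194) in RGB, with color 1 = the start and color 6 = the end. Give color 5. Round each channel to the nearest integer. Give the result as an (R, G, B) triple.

With 6 swatches and endpoints inclusive, swatch 5 sits at t = (5 − 1)/(6 − 1) = 4/5 ≈ 0.8.
R = 23 + 0.8 × (56 − 23) = 49.4 → 49
G = 159 + 0.8 × (132 − 159) = 137.4 → 137
B = 162 + 0.8 × (194 − 162) = 187.6 → 188

(49, 137, 188)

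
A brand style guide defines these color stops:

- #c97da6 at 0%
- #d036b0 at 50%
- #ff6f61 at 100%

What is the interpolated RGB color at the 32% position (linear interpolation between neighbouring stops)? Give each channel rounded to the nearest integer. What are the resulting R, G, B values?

32% lies between the 0% and 50% stops, so the local fraction is t = (32 − 0)/(50 − 0) = 32/50 ≈ 0.64.
#c97da6 → (201, 125, 166); #d036b0 → (208, 54, 176).
R = 201 + 0.64 × (208 − 201) = 205.48 → 205
G = 125 + 0.64 × (54 − 125) = 79.56 → 80
B = 166 + 0.64 × (176 − 166) = 172.4 → 172

(205, 80, 172)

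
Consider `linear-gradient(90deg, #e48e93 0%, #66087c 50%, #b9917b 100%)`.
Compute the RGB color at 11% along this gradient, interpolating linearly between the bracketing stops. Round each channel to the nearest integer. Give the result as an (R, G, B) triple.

(200, 113, 142)

11% lies between the 0% and 50% stops, so the local fraction is t = (11 − 0)/(50 − 0) = 11/50 ≈ 0.22.
#e48e93 → (228, 142, 147); #66087c → (102, 8, 124).
R = 228 + 0.22 × (102 − 228) = 200.28 → 200
G = 142 + 0.22 × (8 − 142) = 112.52 → 113
B = 147 + 0.22 × (124 − 147) = 141.94 → 142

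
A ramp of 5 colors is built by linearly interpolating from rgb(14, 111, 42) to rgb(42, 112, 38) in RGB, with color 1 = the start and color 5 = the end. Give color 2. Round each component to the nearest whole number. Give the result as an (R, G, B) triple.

With 5 swatches and endpoints inclusive, swatch 2 sits at t = (2 − 1)/(5 − 1) = 1/4 ≈ 0.25.
R = 14 + 0.25 × (42 − 14) = 21 → 21
G = 111 + 0.25 × (112 − 111) = 111.25 → 111
B = 42 + 0.25 × (38 − 42) = 41 → 41

(21, 111, 41)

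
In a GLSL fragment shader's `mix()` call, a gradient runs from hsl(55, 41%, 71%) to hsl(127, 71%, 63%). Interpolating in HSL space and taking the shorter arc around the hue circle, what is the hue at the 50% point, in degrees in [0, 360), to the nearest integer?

91

Hue arc: Δh = 127 − 55 = 72° (|Δh| ≤ 180, already the shorter path).
H = 55 + 0.5 × (72) = 91 → 91°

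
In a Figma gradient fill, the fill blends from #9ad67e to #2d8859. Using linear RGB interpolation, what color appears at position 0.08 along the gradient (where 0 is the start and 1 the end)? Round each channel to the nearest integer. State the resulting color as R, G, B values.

#9ad67e → (154, 214, 126); #2d8859 → (45, 136, 89).
R = 154 + 0.08 × (45 − 154) = 154 + 0.08 × -109 = 145.28 → 145
G = 214 + 0.08 × (136 − 214) = 214 + 0.08 × -78 = 207.76 → 208
B = 126 + 0.08 × (89 − 126) = 126 + 0.08 × -37 = 123.04 → 123

(145, 208, 123)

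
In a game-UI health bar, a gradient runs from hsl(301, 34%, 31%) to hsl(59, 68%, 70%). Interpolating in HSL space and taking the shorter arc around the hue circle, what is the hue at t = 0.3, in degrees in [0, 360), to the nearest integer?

Hue: 59 − 301 = -242°, but |-242| > 180 so the shorter arc goes the other way: Δh = -242 + 360 = 118°.
H = 301 + 0.3 × (118) = 336.4 → 336°

336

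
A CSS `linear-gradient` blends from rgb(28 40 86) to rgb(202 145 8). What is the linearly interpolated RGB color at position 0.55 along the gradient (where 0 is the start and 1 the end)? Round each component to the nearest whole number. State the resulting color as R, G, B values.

R = 28 + 0.55 × (202 − 28) = 28 + 0.55 × 174 = 123.7 → 124
G = 40 + 0.55 × (145 − 40) = 40 + 0.55 × 105 = 97.75 → 98
B = 86 + 0.55 × (8 − 86) = 86 + 0.55 × -78 = 43.1 → 43

(124, 98, 43)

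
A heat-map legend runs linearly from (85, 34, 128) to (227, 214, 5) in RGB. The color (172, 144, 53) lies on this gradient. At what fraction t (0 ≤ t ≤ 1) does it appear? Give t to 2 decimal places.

0.61

Invert the lerp on the G channel (largest span, 180): t = (144 − 34) / (214 − 34) = 110/180 = 0.61111.
Check on R: (172 − 85)/(227 − 85) = 0.6127 ✓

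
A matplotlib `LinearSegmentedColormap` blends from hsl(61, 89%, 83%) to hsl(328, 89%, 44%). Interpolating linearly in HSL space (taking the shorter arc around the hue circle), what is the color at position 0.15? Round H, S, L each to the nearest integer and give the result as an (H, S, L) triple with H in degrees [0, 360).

Hue: 328 − 61 = 267°, but |267| > 180 so the shorter arc goes the other way: Δh = 267 − 360 = -93°.
H = 61 + 0.15 × (-93) = 47.05 → 47°
S = 89 + 0.15 × (89 − 89) = 89 → 89%
L = 83 + 0.15 × (44 − 83) = 77.15 → 77%

(47, 89, 77)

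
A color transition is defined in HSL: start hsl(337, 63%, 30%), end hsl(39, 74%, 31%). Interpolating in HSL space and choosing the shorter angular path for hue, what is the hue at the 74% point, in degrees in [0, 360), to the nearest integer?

23

Hue: 39 − 337 = -298°, but |-298| > 180 so the shorter arc goes the other way: Δh = -298 + 360 = 62°.
H = 337 + 0.74 × (62) = 382.88 → 383 → 383 mod 360 = 23°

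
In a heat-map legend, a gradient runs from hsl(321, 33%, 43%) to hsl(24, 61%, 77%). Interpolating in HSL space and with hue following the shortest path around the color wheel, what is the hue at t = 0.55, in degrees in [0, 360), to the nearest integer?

Hue: 24 − 321 = -297°, but |-297| > 180 so the shorter arc goes the other way: Δh = -297 + 360 = 63°.
H = 321 + 0.55 × (63) = 355.65 → 356°

356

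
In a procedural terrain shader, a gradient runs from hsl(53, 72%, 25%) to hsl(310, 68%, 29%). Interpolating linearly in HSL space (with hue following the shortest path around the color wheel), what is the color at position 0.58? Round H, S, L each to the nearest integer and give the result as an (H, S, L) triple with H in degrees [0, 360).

(353, 70, 27)

Hue: 310 − 53 = 257°, but |257| > 180 so the shorter arc goes the other way: Δh = 257 − 360 = -103°.
H = 53 + 0.58 × (-103) = -6.74 → -7 → -7 mod 360 = 353°
S = 72 + 0.58 × (68 − 72) = 69.68 → 70%
L = 25 + 0.58 × (29 − 25) = 27.32 → 27%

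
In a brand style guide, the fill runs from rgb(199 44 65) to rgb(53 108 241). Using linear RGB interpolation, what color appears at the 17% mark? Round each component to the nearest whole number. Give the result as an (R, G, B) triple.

17% corresponds to t = 0.17.
R = 199 + 0.17 × (53 − 199) = 199 + 0.17 × -146 = 174.18 → 174
G = 44 + 0.17 × (108 − 44) = 44 + 0.17 × 64 = 54.88 → 55
B = 65 + 0.17 × (241 − 65) = 65 + 0.17 × 176 = 94.92 → 95

(174, 55, 95)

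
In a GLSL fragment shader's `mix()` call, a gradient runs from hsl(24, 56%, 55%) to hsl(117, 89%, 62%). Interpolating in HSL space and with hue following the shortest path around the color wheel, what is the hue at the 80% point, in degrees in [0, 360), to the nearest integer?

98

Hue arc: Δh = 117 − 24 = 93° (|Δh| ≤ 180, already the shorter path).
H = 24 + 0.8 × (93) = 98.4 → 98°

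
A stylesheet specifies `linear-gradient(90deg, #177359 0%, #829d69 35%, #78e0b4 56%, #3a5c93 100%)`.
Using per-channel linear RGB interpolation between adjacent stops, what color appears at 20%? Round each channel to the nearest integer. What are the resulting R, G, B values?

(84, 139, 98)

20% lies between the 0% and 35% stops, so the local fraction is t = (20 − 0)/(35 − 0) = 20/35 ≈ 0.5714.
#177359 → (23, 115, 89); #829d69 → (130, 157, 105).
R = 23 + 0.5714 × (130 − 23) = 84.14 → 84
G = 115 + 0.5714 × (157 − 115) = 138.999 → 139
B = 89 + 0.5714 × (105 − 89) = 98.142 → 98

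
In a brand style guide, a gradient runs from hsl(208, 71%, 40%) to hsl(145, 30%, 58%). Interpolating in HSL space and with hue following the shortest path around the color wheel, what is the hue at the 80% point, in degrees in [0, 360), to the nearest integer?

Hue arc: Δh = 145 − 208 = -63° (|Δh| ≤ 180, already the shorter path).
H = 208 + 0.8 × (-63) = 157.6 → 158°

158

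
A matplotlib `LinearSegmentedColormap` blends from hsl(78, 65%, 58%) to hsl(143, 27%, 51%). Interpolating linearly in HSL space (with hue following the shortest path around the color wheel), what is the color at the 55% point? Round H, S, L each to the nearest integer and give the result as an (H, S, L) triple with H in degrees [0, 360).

(114, 44, 54)

Hue arc: Δh = 143 − 78 = 65° (|Δh| ≤ 180, already the shorter path).
H = 78 + 0.55 × (65) = 113.75 → 114°
S = 65 + 0.55 × (27 − 65) = 44.1 → 44%
L = 58 + 0.55 × (51 − 58) = 54.15 → 54%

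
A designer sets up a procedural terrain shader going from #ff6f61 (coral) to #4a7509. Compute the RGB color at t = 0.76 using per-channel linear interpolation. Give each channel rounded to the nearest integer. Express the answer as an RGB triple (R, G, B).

(117, 116, 30)

#ff6f61 → (255, 111, 97); #4a7509 → (74, 117, 9).
R = 255 + 0.76 × (74 − 255) = 255 + 0.76 × -181 = 117.44 → 117
G = 111 + 0.76 × (117 − 111) = 111 + 0.76 × 6 = 115.56 → 116
B = 97 + 0.76 × (9 − 97) = 97 + 0.76 × -88 = 30.12 → 30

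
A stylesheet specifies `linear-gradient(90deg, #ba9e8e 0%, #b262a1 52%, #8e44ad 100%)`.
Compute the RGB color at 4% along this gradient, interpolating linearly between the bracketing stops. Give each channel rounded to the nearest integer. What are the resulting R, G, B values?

4% lies between the 0% and 52% stops, so the local fraction is t = (4 − 0)/(52 − 0) = 4/52 ≈ 0.0769.
#ba9e8e → (186, 158, 142); #b262a1 → (178, 98, 161).
R = 186 + 0.0769 × (178 − 186) = 185.385 → 185
G = 158 + 0.0769 × (98 − 158) = 153.386 → 153
B = 142 + 0.0769 × (161 − 142) = 143.461 → 143

(185, 153, 143)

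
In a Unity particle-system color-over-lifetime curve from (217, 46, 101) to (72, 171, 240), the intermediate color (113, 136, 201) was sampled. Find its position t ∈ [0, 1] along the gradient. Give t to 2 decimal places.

Invert the lerp on the R channel (largest span, 145): t = (113 − 217) / (72 − 217) = -104/-145 = 0.71724.
Check on G: (136 − 46)/(171 − 46) = 0.72 ✓

0.72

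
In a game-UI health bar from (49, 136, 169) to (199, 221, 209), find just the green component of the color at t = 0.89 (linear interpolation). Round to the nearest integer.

212

G = 136 + 0.89 × (221 − 136) = 211.65 → 212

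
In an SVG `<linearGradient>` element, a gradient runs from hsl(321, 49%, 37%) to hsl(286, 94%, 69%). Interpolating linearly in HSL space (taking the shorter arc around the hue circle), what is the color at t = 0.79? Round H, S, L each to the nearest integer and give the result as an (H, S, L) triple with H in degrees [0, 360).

(293, 85, 62)

Hue arc: Δh = 286 − 321 = -35° (|Δh| ≤ 180, already the shorter path).
H = 321 + 0.79 × (-35) = 293.35 → 293°
S = 49 + 0.79 × (94 − 49) = 84.55 → 85%
L = 37 + 0.79 × (69 − 37) = 62.28 → 62%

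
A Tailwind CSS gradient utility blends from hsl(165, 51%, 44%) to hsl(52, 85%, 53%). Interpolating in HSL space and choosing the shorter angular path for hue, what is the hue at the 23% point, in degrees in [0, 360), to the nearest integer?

Hue arc: Δh = 52 − 165 = -113° (|Δh| ≤ 180, already the shorter path).
H = 165 + 0.23 × (-113) = 139.01 → 139°

139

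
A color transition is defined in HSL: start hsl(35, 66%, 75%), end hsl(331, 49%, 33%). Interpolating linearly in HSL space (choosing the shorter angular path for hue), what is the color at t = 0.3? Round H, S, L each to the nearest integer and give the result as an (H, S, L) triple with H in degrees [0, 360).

(16, 61, 62)

Hue: 331 − 35 = 296°, but |296| > 180 so the shorter arc goes the other way: Δh = 296 − 360 = -64°.
H = 35 + 0.3 × (-64) = 15.8 → 16°
S = 66 + 0.3 × (49 − 66) = 60.9 → 61%
L = 75 + 0.3 × (33 − 75) = 62.4 → 62%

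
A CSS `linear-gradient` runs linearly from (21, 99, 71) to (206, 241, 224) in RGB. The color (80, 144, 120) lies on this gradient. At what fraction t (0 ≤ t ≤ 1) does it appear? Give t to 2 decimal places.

0.32

Invert the lerp on the R channel (largest span, 185): t = (80 − 21) / (206 − 21) = 59/185 = 0.31892.
Check on G: (144 − 99)/(241 − 99) = 0.3169 ✓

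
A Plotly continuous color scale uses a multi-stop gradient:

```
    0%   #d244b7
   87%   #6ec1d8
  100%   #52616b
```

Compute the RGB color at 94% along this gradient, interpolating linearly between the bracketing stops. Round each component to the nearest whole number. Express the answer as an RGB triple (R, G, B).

94% lies between the 87% and 100% stops, so the local fraction is t = (94 − 87)/(100 − 87) = 7/13 ≈ 0.5385.
#6ec1d8 → (110, 193, 216); #52616b → (82, 97, 107).
R = 110 + 0.5385 × (82 − 110) = 94.922 → 95
G = 193 + 0.5385 × (97 − 193) = 141.304 → 141
B = 216 + 0.5385 × (107 − 216) = 157.303 → 157

(95, 141, 157)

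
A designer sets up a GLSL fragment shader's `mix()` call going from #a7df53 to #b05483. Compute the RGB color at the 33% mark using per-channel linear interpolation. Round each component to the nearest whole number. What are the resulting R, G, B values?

(170, 177, 99)

#a7df53 → (167, 223, 83); #b05483 → (176, 84, 131).
33% corresponds to t = 0.33.
R = 167 + 0.33 × (176 − 167) = 167 + 0.33 × 9 = 169.97 → 170
G = 223 + 0.33 × (84 − 223) = 223 + 0.33 × -139 = 177.13 → 177
B = 83 + 0.33 × (131 − 83) = 83 + 0.33 × 48 = 98.84 → 99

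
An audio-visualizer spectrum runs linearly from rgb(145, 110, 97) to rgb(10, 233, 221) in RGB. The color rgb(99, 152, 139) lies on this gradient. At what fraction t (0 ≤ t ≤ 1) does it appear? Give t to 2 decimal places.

0.34

Invert the lerp on the R channel (largest span, 135): t = (99 − 145) / (10 − 145) = -46/-135 = 0.34074.
Check on G: (152 − 110)/(233 − 110) = 0.3415 ✓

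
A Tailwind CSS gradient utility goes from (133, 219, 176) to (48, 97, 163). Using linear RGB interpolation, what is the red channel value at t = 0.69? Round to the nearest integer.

R = 133 + 0.69 × (48 − 133) = 74.35 → 74

74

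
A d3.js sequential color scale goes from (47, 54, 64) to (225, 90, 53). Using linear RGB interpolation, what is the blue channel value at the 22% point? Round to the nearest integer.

62

B = 64 + 0.22 × (53 − 64) = 61.58 → 62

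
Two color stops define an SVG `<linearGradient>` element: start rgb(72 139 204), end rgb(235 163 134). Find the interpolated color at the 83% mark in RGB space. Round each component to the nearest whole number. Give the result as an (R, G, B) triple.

(207, 159, 146)

83% corresponds to t = 0.83.
R = 72 + 0.83 × (235 − 72) = 72 + 0.83 × 163 = 207.29 → 207
G = 139 + 0.83 × (163 − 139) = 139 + 0.83 × 24 = 158.92 → 159
B = 204 + 0.83 × (134 − 204) = 204 + 0.83 × -70 = 145.9 → 146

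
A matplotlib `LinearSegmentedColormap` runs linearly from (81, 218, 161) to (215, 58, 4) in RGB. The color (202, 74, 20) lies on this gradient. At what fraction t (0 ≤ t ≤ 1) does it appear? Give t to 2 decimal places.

Invert the lerp on the G channel (largest span, 160): t = (74 − 218) / (58 − 218) = -144/-160 = 0.9.
Check on R: (202 − 81)/(215 − 81) = 0.903 ✓

0.90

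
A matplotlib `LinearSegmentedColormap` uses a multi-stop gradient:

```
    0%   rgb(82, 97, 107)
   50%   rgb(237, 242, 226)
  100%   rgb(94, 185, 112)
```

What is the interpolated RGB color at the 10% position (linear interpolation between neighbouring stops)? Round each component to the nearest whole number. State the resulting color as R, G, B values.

10% lies between the 0% and 50% stops, so the local fraction is t = (10 − 0)/(50 − 0) = 10/50 ≈ 0.2.
R = 82 + 0.2 × (237 − 82) = 113 → 113
G = 97 + 0.2 × (242 − 97) = 126 → 126
B = 107 + 0.2 × (226 − 107) = 130.8 → 131

(113, 126, 131)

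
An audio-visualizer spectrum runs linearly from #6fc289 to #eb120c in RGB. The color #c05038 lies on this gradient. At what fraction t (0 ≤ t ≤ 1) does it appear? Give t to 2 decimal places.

0.65

Invert the lerp on the G channel (largest span, 176): t = (80 − 194) / (18 − 194) = -114/-176 = 0.64773.
Check on R: (192 − 111)/(235 − 111) = 0.6532 ✓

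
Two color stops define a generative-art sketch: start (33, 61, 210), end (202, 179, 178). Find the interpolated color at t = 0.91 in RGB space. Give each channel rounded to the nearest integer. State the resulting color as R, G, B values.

R = 33 + 0.91 × (202 − 33) = 33 + 0.91 × 169 = 186.79 → 187
G = 61 + 0.91 × (179 − 61) = 61 + 0.91 × 118 = 168.38 → 168
B = 210 + 0.91 × (178 − 210) = 210 + 0.91 × -32 = 180.88 → 181

(187, 168, 181)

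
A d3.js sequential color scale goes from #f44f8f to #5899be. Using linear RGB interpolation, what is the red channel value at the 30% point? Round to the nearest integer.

197

R₁ = 244 (from #f44f8f), R₂ = 88 (from #5899be).
R = 244 + 0.3 × (88 − 244) = 197.2 → 197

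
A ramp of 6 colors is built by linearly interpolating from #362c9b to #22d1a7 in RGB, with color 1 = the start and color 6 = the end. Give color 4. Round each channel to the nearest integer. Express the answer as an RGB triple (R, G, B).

With 6 swatches and endpoints inclusive, swatch 4 sits at t = (4 − 1)/(6 − 1) = 3/5 ≈ 0.6.
#362c9b → (54, 44, 155); #22d1a7 → (34, 209, 167).
R = 54 + 0.6 × (34 − 54) = 42 → 42
G = 44 + 0.6 × (209 − 44) = 143 → 143
B = 155 + 0.6 × (167 − 155) = 162.2 → 162

(42, 143, 162)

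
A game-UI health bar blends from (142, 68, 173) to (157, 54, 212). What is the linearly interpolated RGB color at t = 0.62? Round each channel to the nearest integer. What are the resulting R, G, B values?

(151, 59, 197)

R = 142 + 0.62 × (157 − 142) = 142 + 0.62 × 15 = 151.3 → 151
G = 68 + 0.62 × (54 − 68) = 68 + 0.62 × -14 = 59.32 → 59
B = 173 + 0.62 × (212 − 173) = 173 + 0.62 × 39 = 197.18 → 197
So the blended color is (151, 59, 197), about #973bc5.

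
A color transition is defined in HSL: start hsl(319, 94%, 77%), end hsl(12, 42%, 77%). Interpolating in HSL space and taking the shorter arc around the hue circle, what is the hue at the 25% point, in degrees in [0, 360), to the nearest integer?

Hue: 12 − 319 = -307°, but |-307| > 180 so the shorter arc goes the other way: Δh = -307 + 360 = 53°.
H = 319 + 0.25 × (53) = 332.25 → 332°

332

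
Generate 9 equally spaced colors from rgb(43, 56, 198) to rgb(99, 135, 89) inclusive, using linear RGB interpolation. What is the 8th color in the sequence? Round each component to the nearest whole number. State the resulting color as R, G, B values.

With 9 swatches and endpoints inclusive, swatch 8 sits at t = (8 − 1)/(9 − 1) = 7/8 ≈ 0.875.
R = 43 + 0.875 × (99 − 43) = 92 → 92
G = 56 + 0.875 × (135 − 56) = 125.125 → 125
B = 198 + 0.875 × (89 − 198) = 102.625 → 103

(92, 125, 103)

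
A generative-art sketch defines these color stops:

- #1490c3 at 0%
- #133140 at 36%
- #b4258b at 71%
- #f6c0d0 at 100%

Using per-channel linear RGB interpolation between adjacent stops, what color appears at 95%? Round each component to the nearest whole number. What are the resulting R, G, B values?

95% lies between the 71% and 100% stops, so the local fraction is t = (95 − 71)/(100 − 71) = 24/29 ≈ 0.8276.
#b4258b → (180, 37, 139); #f6c0d0 → (246, 192, 208).
R = 180 + 0.8276 × (246 − 180) = 234.622 → 235
G = 37 + 0.8276 × (192 − 37) = 165.278 → 165
B = 139 + 0.8276 × (208 − 139) = 196.104 → 196

(235, 165, 196)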